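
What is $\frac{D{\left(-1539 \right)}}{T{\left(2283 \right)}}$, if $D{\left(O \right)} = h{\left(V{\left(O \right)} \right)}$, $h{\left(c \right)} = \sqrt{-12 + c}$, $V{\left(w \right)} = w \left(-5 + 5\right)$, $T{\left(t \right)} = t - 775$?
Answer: $\frac{i \sqrt{3}}{754} \approx 0.0022971 i$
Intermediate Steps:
$T{\left(t \right)} = -775 + t$
$V{\left(w \right)} = 0$ ($V{\left(w \right)} = w 0 = 0$)
$D{\left(O \right)} = 2 i \sqrt{3}$ ($D{\left(O \right)} = \sqrt{-12 + 0} = \sqrt{-12} = 2 i \sqrt{3}$)
$\frac{D{\left(-1539 \right)}}{T{\left(2283 \right)}} = \frac{2 i \sqrt{3}}{-775 + 2283} = \frac{2 i \sqrt{3}}{1508} = 2 i \sqrt{3} \cdot \frac{1}{1508} = \frac{i \sqrt{3}}{754}$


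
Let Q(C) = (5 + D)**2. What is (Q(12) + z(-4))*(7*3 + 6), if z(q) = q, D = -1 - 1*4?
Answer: -108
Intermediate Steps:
D = -5 (D = -1 - 4 = -5)
Q(C) = 0 (Q(C) = (5 - 5)**2 = 0**2 = 0)
(Q(12) + z(-4))*(7*3 + 6) = (0 - 4)*(7*3 + 6) = -4*(21 + 6) = -4*27 = -108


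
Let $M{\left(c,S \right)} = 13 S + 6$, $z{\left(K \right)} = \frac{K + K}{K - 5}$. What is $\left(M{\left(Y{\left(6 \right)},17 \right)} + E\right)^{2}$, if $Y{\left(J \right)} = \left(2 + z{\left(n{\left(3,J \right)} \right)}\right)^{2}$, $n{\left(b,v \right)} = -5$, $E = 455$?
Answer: $465124$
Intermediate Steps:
$z{\left(K \right)} = \frac{2 K}{-5 + K}$
$Y{\left(J \right)} = 9$ ($Y{\left(J \right)} = \left(2 + 2 \left(-5\right) \frac{1}{-5 - 5}\right)^{2} = \left(2 + 2 \left(-5\right) \frac{1}{-10}\right)^{2} = \left(2 + 2 \left(-5\right) \left(- \frac{1}{10}\right)\right)^{2} = \left(2 + 1\right)^{2} = 3^{2} = 9$)
$M{\left(c,S \right)} = 6 + 13 S$
$\left(M{\left(Y{\left(6 \right)},17 \right)} + E\right)^{2} = \left(\left(6 + 13 \cdot 17\right) + 455\right)^{2} = \left(\left(6 + 221\right) + 455\right)^{2} = \left(227 + 455\right)^{2} = 682^{2} = 465124$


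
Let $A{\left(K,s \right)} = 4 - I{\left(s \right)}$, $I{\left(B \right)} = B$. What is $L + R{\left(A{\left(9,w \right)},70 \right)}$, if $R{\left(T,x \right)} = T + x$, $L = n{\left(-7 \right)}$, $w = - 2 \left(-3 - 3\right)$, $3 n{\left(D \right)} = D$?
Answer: $\frac{179}{3} \approx 59.667$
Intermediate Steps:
$n{\left(D \right)} = \frac{D}{3}$
$w = 12$ ($w = \left(-2\right) \left(-6\right) = 12$)
$L = - \frac{7}{3}$ ($L = \frac{1}{3} \left(-7\right) = - \frac{7}{3} \approx -2.3333$)
$A{\left(K,s \right)} = 4 - s$
$L + R{\left(A{\left(9,w \right)},70 \right)} = - \frac{7}{3} + \left(\left(4 - 12\right) + 70\right) = - \frac{7}{3} + \left(-8 + 70\right) = - \frac{7}{3} + 62 = \frac{179}{3}$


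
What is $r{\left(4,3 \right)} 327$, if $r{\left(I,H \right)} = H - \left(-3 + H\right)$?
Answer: $981$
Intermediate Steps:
$r{\left(I,H \right)} = 3$
$r{\left(4,3 \right)} 327 = 3 \cdot 327 = 981$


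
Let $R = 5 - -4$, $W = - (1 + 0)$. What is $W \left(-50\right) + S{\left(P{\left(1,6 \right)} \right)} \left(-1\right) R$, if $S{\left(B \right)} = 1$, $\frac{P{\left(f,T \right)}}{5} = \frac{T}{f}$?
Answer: $41$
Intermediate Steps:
$P{\left(f,T \right)} = \frac{5 T}{f}$ ($P{\left(f,T \right)} = 5 \frac{T}{f} = \frac{5 T}{f}$)
$W = -1$ ($W = \left(-1\right) 1 = -1$)
$R = 9$ ($R = 5 + 4 = 9$)
$W \left(-50\right) + S{\left(P{\left(1,6 \right)} \right)} \left(-1\right) R = \left(-1\right) \left(-50\right) + 1 \left(-1\right) 9 = 50 - 9 = 41$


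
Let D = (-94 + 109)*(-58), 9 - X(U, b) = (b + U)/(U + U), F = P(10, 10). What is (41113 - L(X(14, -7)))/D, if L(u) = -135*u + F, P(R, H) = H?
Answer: -56379/1160 ≈ -48.603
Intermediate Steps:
F = 10
X(U, b) = 9 - (U + b)/(2*U) (X(U, b) = 9 - (b + U)/(U + U) = 9 - (U + b)/(2*U))
L(u) = 10 - 135*u (L(u) = -135*u + 10 = 10 - 135*u)
D = -870 (D = 15*(-58) = -870)
(41113 - L(X(14, -7)))/D = (41113 - (10 - 135*(-1*(-7) + 17*14)/(2*14)))/(-870) = (41113 - (10 - 135*(7 + 238)/(2*14)))*(-1/870) = (41113 - (10 - 135*245/(2*14)))*(-1/870) = (41113 - (10 - 135*35/4))*(-1/870) = (41113 - (10 - 4725/4))*(-1/870) = (41113 - 1*(-4685/4))*(-1/870) = (41113 + 4685/4)*(-1/870) = (169137/4)*(-1/870) = -56379/1160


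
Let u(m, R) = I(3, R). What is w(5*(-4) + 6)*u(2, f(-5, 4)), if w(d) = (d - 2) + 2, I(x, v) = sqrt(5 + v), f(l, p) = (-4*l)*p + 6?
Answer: -14*sqrt(91) ≈ -133.55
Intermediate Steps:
f(l, p) = 6 - 4*l*p (f(l, p) = -4*l*p + 6 = 6 - 4*l*p)
u(m, R) = sqrt(5 + R)
w(d) = d (w(d) = (-2 + d) + 2 = d)
w(5*(-4) + 6)*u(2, f(-5, 4)) = (5*(-4) + 6)*sqrt(5 + (6 - 4*(-5)*4)) = (-20 + 6)*sqrt(5 + (6 + 80)) = -14*sqrt(5 + 86) = -14*sqrt(91)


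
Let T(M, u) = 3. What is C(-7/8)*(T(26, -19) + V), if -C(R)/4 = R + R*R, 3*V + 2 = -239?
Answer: -203/6 ≈ -33.833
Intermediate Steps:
V = -241/3 (V = -2/3 + (1/3)*(-239) = -2/3 - 239/3 = -241/3 ≈ -80.333)
C(R) = -4*R - 4*R**2 (C(R) = -4*(R + R*R) = -4*(R + R**2) = -4*R - 4*R**2)
C(-7/8)*(T(26, -19) + V) = (-4*(-7/8)*(1 - 7/8))*(3 - 241/3) = -4*(-7*1/8)*(1 - 7*1/8)*(-232/3) = -4*(-7/8)*(1 - 7/8)*(-232/3) = -4*(-7/8)*1/8*(-232/3) = (7/16)*(-232/3) = -203/6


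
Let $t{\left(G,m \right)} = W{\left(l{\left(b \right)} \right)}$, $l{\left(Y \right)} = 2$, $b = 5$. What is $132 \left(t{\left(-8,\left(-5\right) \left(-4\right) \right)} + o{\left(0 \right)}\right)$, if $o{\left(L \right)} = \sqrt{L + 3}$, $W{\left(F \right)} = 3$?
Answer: $396 + 132 \sqrt{3} \approx 624.63$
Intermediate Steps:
$t{\left(G,m \right)} = 3$
$o{\left(L \right)} = \sqrt{3 + L}$
$132 \left(t{\left(-8,\left(-5\right) \left(-4\right) \right)} + o{\left(0 \right)}\right) = 132 \left(3 + \sqrt{3 + 0}\right) = 132 \left(3 + \sqrt{3}\right) = 396 + 132 \sqrt{3}$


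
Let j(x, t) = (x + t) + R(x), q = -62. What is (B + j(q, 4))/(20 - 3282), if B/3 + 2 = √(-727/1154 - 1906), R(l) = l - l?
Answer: 32/1631 - 3*I*√2539089654/3764348 ≈ 0.01962 - 0.040158*I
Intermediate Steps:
R(l) = 0
j(x, t) = t + x (j(x, t) = (x + t) + 0 = (t + x) + 0 = t + x)
B = -6 + 3*I*√2539089654/1154 (B = -6 + 3*√(-727/1154 - 1906) = -6 + 3*√(-2200251/1154) = -6 + 3*(I*√2539089654/1154) = -6 + 3*I*√2539089654/1154 ≈ -6.0 + 130.99*I)
(B + j(q, 4))/(20 - 3282) = ((-6 + 3*I*√2539089654/1154) + (4 - 62))/(20 - 3282) = ((-6 + 3*I*√2539089654/1154) - 58)/(-3262) = (-64 + 3*I*√2539089654/1154)*(-1/3262) = 32/1631 - 3*I*√2539089654/3764348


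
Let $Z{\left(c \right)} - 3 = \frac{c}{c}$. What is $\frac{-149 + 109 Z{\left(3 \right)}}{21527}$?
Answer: $\frac{287}{21527} \approx 0.013332$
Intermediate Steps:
$Z{\left(c \right)} = 4$ ($Z{\left(c \right)} = 3 + \frac{c}{c} = 3 + 1 = 4$)
$\frac{-149 + 109 Z{\left(3 \right)}}{21527} = \frac{-149 + 109 \cdot 4}{21527} = \left(-149 + 436\right) \frac{1}{21527} = 287 \cdot \frac{1}{21527} = \frac{287}{21527}$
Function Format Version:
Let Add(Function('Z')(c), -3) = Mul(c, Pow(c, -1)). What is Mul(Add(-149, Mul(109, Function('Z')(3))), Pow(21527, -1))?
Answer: Rational(287, 21527) ≈ 0.013332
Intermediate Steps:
Function('Z')(c) = 4 (Function('Z')(c) = Add(3, Mul(c, Pow(c, -1))) = Add(3, 1) = 4)
Mul(Add(-149, Mul(109, Function('Z')(3))), Pow(21527, -1)) = Mul(Add(-149, Mul(109, 4)), Pow(21527, -1)) = Mul(Add(-149, 436), Rational(1, 21527)) = Mul(287, Rational(1, 21527)) = Rational(287, 21527)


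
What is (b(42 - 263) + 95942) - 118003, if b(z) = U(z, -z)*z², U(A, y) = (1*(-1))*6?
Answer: -315107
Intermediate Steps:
U(A, y) = -6 (U(A, y) = -1*6 = -6)
b(z) = -6*z²
(b(42 - 263) + 95942) - 118003 = (-6*(42 - 263)² + 95942) - 118003 = (-6*(-221)² + 95942) - 118003 = (-6*48841 + 95942) - 118003 = (-293046 + 95942) - 118003 = -197104 - 118003 = -315107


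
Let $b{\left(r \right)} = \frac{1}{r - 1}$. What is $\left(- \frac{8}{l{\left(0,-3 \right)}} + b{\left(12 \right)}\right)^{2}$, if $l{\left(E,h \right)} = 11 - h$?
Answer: $\frac{1369}{5929} \approx 0.2309$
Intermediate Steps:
$b{\left(r \right)} = \frac{1}{-1 + r}$
$\left(- \frac{8}{l{\left(0,-3 \right)}} + b{\left(12 \right)}\right)^{2} = \left(- \frac{8}{11 - -3} + \frac{1}{-1 + 12}\right)^{2} = \left(- \frac{8}{11 + 3} + \frac{1}{11}\right)^{2} = \left(- \frac{8}{14} + \frac{1}{11}\right)^{2} = \left(\left(-8\right) \frac{1}{14} + \frac{1}{11}\right)^{2} = \left(- \frac{4}{7} + \frac{1}{11}\right)^{2} = \left(- \frac{37}{77}\right)^{2} = \frac{1369}{5929}$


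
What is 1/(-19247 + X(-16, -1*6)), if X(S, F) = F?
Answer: -1/19253 ≈ -5.1940e-5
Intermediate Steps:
1/(-19247 + X(-16, -1*6)) = 1/(-19247 - 1*6) = 1/(-19247 - 6) = 1/(-19253) = -1/19253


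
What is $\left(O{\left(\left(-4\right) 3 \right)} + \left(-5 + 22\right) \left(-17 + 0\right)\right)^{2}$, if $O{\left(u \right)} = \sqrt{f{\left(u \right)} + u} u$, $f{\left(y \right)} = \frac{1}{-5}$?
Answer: $\frac{408821}{5} + \frac{6936 i \sqrt{305}}{5} \approx 81764.0 + 24226.0 i$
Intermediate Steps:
$f{\left(y \right)} = - \frac{1}{5}$
$O{\left(u \right)} = u \sqrt{- \frac{1}{5} + u}$ ($O{\left(u \right)} = \sqrt{- \frac{1}{5} + u} u = u \sqrt{- \frac{1}{5} + u}$)
$\left(O{\left(\left(-4\right) 3 \right)} + \left(-5 + 22\right) \left(-17 + 0\right)\right)^{2} = \left(\frac{\left(-4\right) 3 \sqrt{-5 + 25 \left(\left(-4\right) 3\right)}}{5} + \left(-5 + 22\right) \left(-17 + 0\right)\right)^{2} = \left(\frac{1}{5} \left(-12\right) \sqrt{-5 + 25 \left(-12\right)} + 17 \left(-17\right)\right)^{2} = \left(\frac{1}{5} \left(-12\right) \sqrt{-5 - 300} - 289\right)^{2} = \left(\frac{1}{5} \left(-12\right) \sqrt{-305} - 289\right)^{2} = \left(\frac{1}{5} \left(-12\right) i \sqrt{305} - 289\right)^{2} = \left(- \frac{12 i \sqrt{305}}{5} - 289\right)^{2} = \left(-289 - \frac{12 i \sqrt{305}}{5}\right)^{2}$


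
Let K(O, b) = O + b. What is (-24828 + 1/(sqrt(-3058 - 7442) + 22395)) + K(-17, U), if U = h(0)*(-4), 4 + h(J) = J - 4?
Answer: 2*(-124065*sqrt(105) + 277843567*I)/(5*(-4479*I + 2*sqrt(105))) ≈ -24813.0 - 2.0862e-7*I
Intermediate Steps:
h(J) = -8 + J (h(J) = -4 + (J - 4) = -4 + (-4 + J) = -8 + J)
U = 32 (U = (-8 + 0)*(-4) = -8*(-4) = 32)
(-24828 + 1/(sqrt(-3058 - 7442) + 22395)) + K(-17, U) = (-24828 + 1/(sqrt(-3058 - 7442) + 22395)) + (-17 + 32) = (-24828 + 1/(sqrt(-10500) + 22395)) + 15 = (-24828 + 1/(10*I*sqrt(105) + 22395)) + 15 = (-24828 + 1/(22395 + 10*I*sqrt(105))) + 15 = -24813 + 1/(22395 + 10*I*sqrt(105))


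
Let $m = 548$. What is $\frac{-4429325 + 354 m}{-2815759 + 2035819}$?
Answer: $\frac{4235333}{779940} \approx 5.4303$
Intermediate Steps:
$\frac{-4429325 + 354 m}{-2815759 + 2035819} = \frac{-4429325 + 354 \cdot 548}{-2815759 + 2035819} = \frac{-4429325 + 193992}{-779940} = \left(-4235333\right) \left(- \frac{1}{779940}\right) = \frac{4235333}{779940}$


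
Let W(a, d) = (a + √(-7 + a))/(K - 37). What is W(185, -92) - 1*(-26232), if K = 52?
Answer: 78733/3 + √178/15 ≈ 26245.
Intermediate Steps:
W(a, d) = a/15 + √(-7 + a)/15 (W(a, d) = (a + √(-7 + a))/(52 - 37) = (a + √(-7 + a))/15 = (a + √(-7 + a))*(1/15) = a/15 + √(-7 + a)/15)
W(185, -92) - 1*(-26232) = ((1/15)*185 + √(-7 + 185)/15) - 1*(-26232) = (37/3 + √178/15) + 26232 = 78733/3 + √178/15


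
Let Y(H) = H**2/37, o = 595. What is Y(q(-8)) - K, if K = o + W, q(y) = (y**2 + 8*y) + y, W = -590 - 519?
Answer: 19082/37 ≈ 515.73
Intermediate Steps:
W = -1109
q(y) = y**2 + 9*y
Y(H) = H**2/37 (Y(H) = H**2*(1/37) = H**2/37)
K = -514 (K = 595 - 1109 = -514)
Y(q(-8)) - K = (-8*(9 - 8))**2/37 - 1*(-514) = (-8*1)**2/37 + 514 = (1/37)*(-8)**2 + 514 = (1/37)*64 + 514 = 64/37 + 514 = 19082/37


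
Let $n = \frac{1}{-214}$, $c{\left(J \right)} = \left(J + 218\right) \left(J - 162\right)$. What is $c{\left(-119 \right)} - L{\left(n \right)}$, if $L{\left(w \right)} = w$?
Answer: $- \frac{5953265}{214} \approx -27819.0$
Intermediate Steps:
$c{\left(J \right)} = \left(-162 + J\right) \left(218 + J\right)$ ($c{\left(J \right)} = \left(218 + J\right) \left(-162 + J\right) = \left(-162 + J\right) \left(218 + J\right)$)
$n = - \frac{1}{214} \approx -0.0046729$
$c{\left(-119 \right)} - L{\left(n \right)} = \left(-35316 + \left(-119\right)^{2} + 56 \left(-119\right)\right) - - \frac{1}{214} = \left(-35316 + 14161 - 6664\right) + \frac{1}{214} = -27819 + \frac{1}{214} = - \frac{5953265}{214}$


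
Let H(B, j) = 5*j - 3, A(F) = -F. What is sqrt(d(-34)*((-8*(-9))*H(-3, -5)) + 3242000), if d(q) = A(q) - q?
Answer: 4*sqrt(194057) ≈ 1762.1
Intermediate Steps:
H(B, j) = -3 + 5*j
d(q) = -2*q (d(q) = -q - q = -2*q)
sqrt(d(-34)*((-8*(-9))*H(-3, -5)) + 3242000) = sqrt((-2*(-34))*((-8*(-9))*(-3 + 5*(-5))) + 3242000) = sqrt(68*(72*(-3 - 25)) + 3242000) = sqrt(68*(72*(-28)) + 3242000) = sqrt(68*(-2016) + 3242000) = sqrt(-137088 + 3242000) = sqrt(3104912) = 4*sqrt(194057)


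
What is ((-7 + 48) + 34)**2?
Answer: 5625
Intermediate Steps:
((-7 + 48) + 34)**2 = (41 + 34)**2 = 75**2 = 5625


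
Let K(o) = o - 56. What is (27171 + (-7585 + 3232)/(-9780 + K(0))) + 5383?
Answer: 320205497/9836 ≈ 32554.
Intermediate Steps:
K(o) = -56 + o
(27171 + (-7585 + 3232)/(-9780 + K(0))) + 5383 = (27171 + (-7585 + 3232)/(-9780 + (-56 + 0))) + 5383 = (27171 - 4353/(-9780 - 56)) + 5383 = (27171 - 4353/(-9836)) + 5383 = (27171 - 4353*(-1/9836)) + 5383 = (27171 + 4353/9836) + 5383 = 267258309/9836 + 5383 = 320205497/9836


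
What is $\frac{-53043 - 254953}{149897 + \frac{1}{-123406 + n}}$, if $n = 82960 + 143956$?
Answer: $- \frac{31880665960}{15515838471} \approx -2.0547$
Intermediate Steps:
$n = 226916$
$\frac{-53043 - 254953}{149897 + \frac{1}{-123406 + n}} = \frac{-53043 - 254953}{149897 + \frac{1}{-123406 + 226916}} = - \frac{307996}{149897 + \frac{1}{103510}} = - \frac{307996}{\frac{15515838471}{103510}} = \left(-307996\right) \frac{103510}{15515838471} = - \frac{31880665960}{15515838471}$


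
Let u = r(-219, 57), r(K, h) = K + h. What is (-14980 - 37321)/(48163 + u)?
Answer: -52301/48001 ≈ -1.0896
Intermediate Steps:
u = -162 (u = -219 + 57 = -162)
(-14980 - 37321)/(48163 + u) = (-14980 - 37321)/(48163 - 162) = -52301/48001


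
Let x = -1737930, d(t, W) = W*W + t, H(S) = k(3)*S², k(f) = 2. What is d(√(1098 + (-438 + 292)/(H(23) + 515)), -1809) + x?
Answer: 1534551 + 4*√1403194/143 ≈ 1.5346e+6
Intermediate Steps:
H(S) = 2*S²
d(t, W) = t + W² (d(t, W) = W² + t = t + W²)
d(√(1098 + (-438 + 292)/(H(23) + 515)), -1809) + x = (√(1098 + (-438 + 292)/(2*23² + 515)) + (-1809)²) - 1737930 = (√(1098 - 146/(2*529 + 515)) + 3272481) - 1737930 = (√(1098 - 146/(1058 + 515)) + 3272481) - 1737930 = (√(1098 - 146/1573) + 3272481) - 1737930 = (√(1727008/1573) + 3272481) - 1737930 = (4*√1403194/143 + 3272481) - 1737930 = (3272481 + 4*√1403194/143) - 1737930 = 1534551 + 4*√1403194/143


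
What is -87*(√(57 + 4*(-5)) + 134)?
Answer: -11658 - 87*√37 ≈ -12187.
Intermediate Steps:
-87*(√(57 + 4*(-5)) + 134) = -87*(√(57 - 20) + 134) = -87*(√37 + 134) = -87*(134 + √37) = -11658 - 87*√37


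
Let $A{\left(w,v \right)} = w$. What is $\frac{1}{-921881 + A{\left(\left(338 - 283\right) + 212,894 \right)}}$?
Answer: $- \frac{1}{921614} \approx -1.0851 \cdot 10^{-6}$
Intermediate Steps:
$\frac{1}{-921881 + A{\left(\left(338 - 283\right) + 212,894 \right)}} = \frac{1}{-921881 + \left(\left(338 - 283\right) + 212\right)} = \frac{1}{-921881 + \left(55 + 212\right)} = \frac{1}{-921881 + 267} = \frac{1}{-921614} = - \frac{1}{921614}$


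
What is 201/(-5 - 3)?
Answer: -201/8 ≈ -25.125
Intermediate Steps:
201/(-5 - 3) = 201/(-8) = 201*(-1/8) = -201/8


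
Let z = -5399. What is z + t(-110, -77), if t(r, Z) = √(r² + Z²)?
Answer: -5399 + 11*√149 ≈ -5264.7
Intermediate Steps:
t(r, Z) = √(Z² + r²)
z + t(-110, -77) = -5399 + √((-77)² + (-110)²) = -5399 + √(5929 + 12100) = -5399 + √18029 = -5399 + 11*√149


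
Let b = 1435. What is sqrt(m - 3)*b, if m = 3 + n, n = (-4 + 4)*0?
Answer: 0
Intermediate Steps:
n = 0 (n = 0*0 = 0)
m = 3 (m = 3 + 0 = 3)
sqrt(m - 3)*b = sqrt(3 - 3)*1435 = sqrt(0)*1435 = 0*1435 = 0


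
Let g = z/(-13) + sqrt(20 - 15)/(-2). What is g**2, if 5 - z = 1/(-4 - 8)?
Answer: 34141/24336 + 61*sqrt(5)/156 ≈ 2.2773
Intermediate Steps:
z = 61/12 (z = 5 - 1/(-4 - 8) = 5 - 1/(-12) = 5 - 1*(-1/12) = 5 + 1/12 = 61/12 ≈ 5.0833)
g = -61/156 - sqrt(5)/2 (g = (61/12)/(-13) + sqrt(20 - 15)/(-2) = (61/12)*(-1/13) + sqrt(5)*(-1/2) = -61/156 - sqrt(5)/2 ≈ -1.5091)
g**2 = (-61/156 - sqrt(5)/2)**2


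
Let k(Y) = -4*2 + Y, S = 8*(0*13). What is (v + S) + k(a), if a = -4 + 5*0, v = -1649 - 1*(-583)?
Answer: -1078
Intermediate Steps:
v = -1066 (v = -1649 + 583 = -1066)
a = -4 (a = -4 + 0 = -4)
S = 0 (S = 8*0 = 0)
k(Y) = -8 + Y
(v + S) + k(a) = (-1066 + 0) + (-8 - 4) = -1066 - 12 = -1078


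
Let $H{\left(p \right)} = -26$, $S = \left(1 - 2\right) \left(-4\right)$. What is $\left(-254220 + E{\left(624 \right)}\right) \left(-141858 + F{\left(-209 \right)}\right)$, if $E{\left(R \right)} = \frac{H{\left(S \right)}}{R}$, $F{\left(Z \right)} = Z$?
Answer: $\frac{866790687827}{24} \approx 3.6116 \cdot 10^{10}$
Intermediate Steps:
$S = 4$ ($S = \left(-1\right) \left(-4\right) = 4$)
$E{\left(R \right)} = - \frac{26}{R}$
$\left(-254220 + E{\left(624 \right)}\right) \left(-141858 + F{\left(-209 \right)}\right) = \left(-254220 - \frac{26}{624}\right) \left(-141858 - 209\right) = \left(-254220 - \frac{1}{24}\right) \left(-142067\right) = \left(- \frac{6101281}{24}\right) \left(-142067\right) = \frac{866790687827}{24}$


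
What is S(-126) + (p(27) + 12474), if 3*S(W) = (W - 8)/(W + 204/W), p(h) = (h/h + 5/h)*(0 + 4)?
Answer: 6738709/540 ≈ 12479.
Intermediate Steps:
p(h) = 4 + 20/h (p(h) = (1 + 5/h)*4 = 4 + 20/h)
S(W) = (-8 + W)/(3*(W + 204/W)) (S(W) = ((W - 8)/(W + 204/W))/3 = ((-8 + W)/(W + 204/W))/3 = (-8 + W)/(3*(W + 204/W)))
S(-126) + (p(27) + 12474) = (⅓)*(-126)*(-8 - 126)/(204 + (-126)²) + ((4 + 20/27) + 12474) = (⅓)*(-126)*(-134)/(204 + 15876) + ((4 + 20*(1/27)) + 12474) = (⅓)*(-126)*(-134)/16080 + ((4 + 20/27) + 12474) = (⅓)*(-126)*(1/16080)*(-134) + (128/27 + 12474) = 7/20 + 336926/27 = 6738709/540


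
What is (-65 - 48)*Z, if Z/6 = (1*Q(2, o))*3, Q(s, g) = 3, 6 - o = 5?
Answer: -6102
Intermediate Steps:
o = 1 (o = 6 - 1*5 = 6 - 5 = 1)
Z = 54 (Z = 6*((1*3)*3) = 6*(3*3) = 6*9 = 54)
(-65 - 48)*Z = (-65 - 48)*54 = -113*54 = -6102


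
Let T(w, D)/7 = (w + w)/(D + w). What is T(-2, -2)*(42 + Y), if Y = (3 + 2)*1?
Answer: 329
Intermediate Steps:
T(w, D) = 14*w/(D + w) (T(w, D) = 7*((w + w)/(D + w)) = 7*((2*w)/(D + w)) = 7*(2*w/(D + w)) = 14*w/(D + w))
Y = 5 (Y = 5*1 = 5)
T(-2, -2)*(42 + Y) = (14*(-2)/(-2 - 2))*(42 + 5) = (14*(-2)/(-4))*47 = (14*(-2)*(-¼))*47 = 7*47 = 329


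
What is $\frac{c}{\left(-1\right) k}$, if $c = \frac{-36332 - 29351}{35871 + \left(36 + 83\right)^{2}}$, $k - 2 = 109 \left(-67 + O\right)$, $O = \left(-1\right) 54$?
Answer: $- \frac{65683}{659771984} \approx -9.9554 \cdot 10^{-5}$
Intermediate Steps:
$O = -54$
$k = -13187$ ($k = 2 + 109 \left(-67 - 54\right) = 2 + 109 \left(-121\right) = 2 - 13189 = -13187$)
$c = - \frac{65683}{50032}$ ($c = \frac{-36332 - 29351}{35871 + 119^{2}} = \frac{-36332 - 29351}{35871 + 14161} = - \frac{65683}{50032} \approx -1.3128$)
$\frac{c}{\left(-1\right) k} = - \frac{65683}{50032 \left(\left(-1\right) \left(-13187\right)\right)} = - \frac{65683}{50032 \cdot 13187} = \left(- \frac{65683}{50032}\right) \frac{1}{13187} = - \frac{65683}{659771984}$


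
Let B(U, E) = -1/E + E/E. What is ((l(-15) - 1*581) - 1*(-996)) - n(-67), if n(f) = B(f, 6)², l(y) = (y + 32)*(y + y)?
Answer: -3445/36 ≈ -95.694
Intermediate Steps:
B(U, E) = 1 - 1/E (B(U, E) = -1/E + 1 = 1 - 1/E)
l(y) = 2*y*(32 + y) (l(y) = (32 + y)*(2*y) = 2*y*(32 + y))
n(f) = 25/36 (n(f) = ((-1 + 6)/6)² = ((⅙)*5)² = (⅚)² = 25/36)
((l(-15) - 1*581) - 1*(-996)) - n(-67) = ((2*(-15)*(32 - 15) - 1*581) - 1*(-996)) - 1*25/36 = ((2*(-15)*17 - 581) + 996) - 25/36 = ((-510 - 581) + 996) - 25/36 = (-1091 + 996) - 25/36 = -95 - 25/36 = -3445/36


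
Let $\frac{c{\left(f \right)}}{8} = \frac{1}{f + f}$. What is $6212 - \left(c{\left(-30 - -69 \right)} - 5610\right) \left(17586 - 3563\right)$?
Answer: $\frac{3068278346}{39} \approx 7.8674 \cdot 10^{7}$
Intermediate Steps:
$c{\left(f \right)} = \frac{4}{f}$ ($c{\left(f \right)} = \frac{8}{f + f} = \frac{8}{2 f} = 8 \frac{1}{2 f} = \frac{4}{f}$)
$6212 - \left(c{\left(-30 - -69 \right)} - 5610\right) \left(17586 - 3563\right) = 6212 - \left(\frac{4}{-30 - -69} - 5610\right) \left(17586 - 3563\right) = 6212 - \left(\frac{4}{-30 + 69} - 5610\right) 14023 = 6212 - \left(\frac{4}{39} - 5610\right) 14023 = 6212 - \left(- \frac{218786}{39}\right) 14023 = 6212 - - \frac{3068036078}{39} = 6212 + \frac{3068036078}{39} = \frac{3068278346}{39}$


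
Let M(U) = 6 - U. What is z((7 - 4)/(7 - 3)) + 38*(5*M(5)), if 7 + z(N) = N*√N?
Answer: 183 + 3*√3/8 ≈ 183.65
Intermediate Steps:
z(N) = -7 + N^(3/2) (z(N) = -7 + N*√N = -7 + N^(3/2))
z((7 - 4)/(7 - 3)) + 38*(5*M(5)) = (-7 + ((7 - 4)/(7 - 3))^(3/2)) + 38*(5*(6 - 1*5)) = (-7 + (3/4)^(3/2)) + 38*(5*(6 - 5)) = (-7 + (3*(¼))^(3/2)) + 38*(5*1) = (-7 + (¾)^(3/2)) + 38*5 = (-7 + 3*√3/8) + 190 = 183 + 3*√3/8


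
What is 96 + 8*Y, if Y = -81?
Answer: -552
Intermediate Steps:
96 + 8*Y = 96 + 8*(-81) = 96 - 648 = -552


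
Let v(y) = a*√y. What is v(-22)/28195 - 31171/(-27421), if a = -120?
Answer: 31171/27421 - 24*I*√22/5639 ≈ 1.1368 - 0.019963*I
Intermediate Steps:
v(y) = -120*√y
v(-22)/28195 - 31171/(-27421) = -120*I*√22/28195 - 31171/(-27421) = -120*I*√22*(1/28195) - 31171*(-1/27421) = -120*I*√22*(1/28195) + 31171/27421 = -24*I*√22/5639 + 31171/27421 = 31171/27421 - 24*I*√22/5639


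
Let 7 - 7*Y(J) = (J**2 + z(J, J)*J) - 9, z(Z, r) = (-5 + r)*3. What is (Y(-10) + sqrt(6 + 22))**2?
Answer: 286528/49 - 2136*sqrt(7)/7 ≈ 5040.2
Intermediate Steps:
z(Z, r) = -15 + 3*r
Y(J) = 16/7 - J**2/7 - J*(-15 + 3*J)/7 (Y(J) = 1 - ((J**2 + (-15 + 3*J)*J) - 9)/7 = 1 - ((J**2 + J*(-15 + 3*J)) - 9)/7 = 1 - (-9 + J**2 + J*(-15 + 3*J))/7 = 1 + (9/7 - J**2/7 - J*(-15 + 3*J)/7) = 16/7 - J**2/7 - J*(-15 + 3*J)/7)
(Y(-10) + sqrt(6 + 22))**2 = ((16/7 - 4/7*(-10)**2 + (15/7)*(-10)) + sqrt(6 + 22))**2 = ((16/7 - 4/7*100 - 150/7) + sqrt(28))**2 = ((16/7 - 400/7 - 150/7) + 2*sqrt(7))**2 = (-534/7 + 2*sqrt(7))**2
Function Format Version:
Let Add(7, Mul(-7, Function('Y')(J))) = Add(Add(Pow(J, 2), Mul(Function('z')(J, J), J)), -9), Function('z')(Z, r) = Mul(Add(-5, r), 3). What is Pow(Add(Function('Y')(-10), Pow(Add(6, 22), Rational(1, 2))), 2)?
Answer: Add(Rational(286528, 49), Mul(Rational(-2136, 7), Pow(7, Rational(1, 2)))) ≈ 5040.2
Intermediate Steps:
Function('z')(Z, r) = Add(-15, Mul(3, r))
Function('Y')(J) = Add(Rational(16, 7), Mul(Rational(-1, 7), Pow(J, 2)), Mul(Rational(-1, 7), J, Add(-15, Mul(3, J)))) (Function('Y')(J) = Add(1, Mul(Rational(-1, 7), Add(Add(Pow(J, 2), Mul(Add(-15, Mul(3, J)), J)), -9))) = Add(1, Mul(Rational(-1, 7), Add(Add(Pow(J, 2), Mul(J, Add(-15, Mul(3, J)))), -9))) = Add(1, Mul(Rational(-1, 7), Add(-9, Pow(J, 2), Mul(J, Add(-15, Mul(3, J)))))) = Add(1, Add(Rational(9, 7), Mul(Rational(-1, 7), Pow(J, 2)), Mul(Rational(-1, 7), J, Add(-15, Mul(3, J))))) = Add(Rational(16, 7), Mul(Rational(-1, 7), Pow(J, 2)), Mul(Rational(-1, 7), J, Add(-15, Mul(3, J)))))
Pow(Add(Function('Y')(-10), Pow(Add(6, 22), Rational(1, 2))), 2) = Pow(Add(Add(Rational(16, 7), Mul(Rational(-4, 7), Pow(-10, 2)), Mul(Rational(15, 7), -10)), Pow(Add(6, 22), Rational(1, 2))), 2) = Pow(Add(Add(Rational(16, 7), Mul(Rational(-4, 7), 100), Rational(-150, 7)), Pow(28, Rational(1, 2))), 2) = Pow(Add(Add(Rational(16, 7), Rational(-400, 7), Rational(-150, 7)), Mul(2, Pow(7, Rational(1, 2)))), 2) = Pow(Add(Rational(-534, 7), Mul(2, Pow(7, Rational(1, 2)))), 2)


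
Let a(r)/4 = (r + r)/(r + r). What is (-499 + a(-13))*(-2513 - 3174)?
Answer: 2815065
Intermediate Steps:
a(r) = 4 (a(r) = 4*((r + r)/(r + r)) = 4*((2*r)/((2*r))) = 4*((2*r)*(1/(2*r))) = 4*1 = 4)
(-499 + a(-13))*(-2513 - 3174) = (-499 + 4)*(-2513 - 3174) = -495*(-5687) = 2815065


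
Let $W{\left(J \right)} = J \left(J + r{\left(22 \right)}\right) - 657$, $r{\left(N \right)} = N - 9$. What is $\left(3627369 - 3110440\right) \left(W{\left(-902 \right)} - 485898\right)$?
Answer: $162999603067$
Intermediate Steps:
$r{\left(N \right)} = -9 + N$
$W{\left(J \right)} = -657 + J \left(13 + J\right)$ ($W{\left(J \right)} = J \left(J + \left(-9 + 22\right)\right) - 657 = J \left(J + 13\right) - 657 = J \left(13 + J\right) - 657 = -657 + J \left(13 + J\right)$)
$\left(3627369 - 3110440\right) \left(W{\left(-902 \right)} - 485898\right) = \left(3627369 - 3110440\right) \left(\left(-657 + \left(-902\right)^{2} + 13 \left(-902\right)\right) - 485898\right) = 516929 \left(\left(-657 + 813604 - 11726\right) - 485898\right) = 516929 \left(801221 - 485898\right) = 516929 \cdot 315323 = 162999603067$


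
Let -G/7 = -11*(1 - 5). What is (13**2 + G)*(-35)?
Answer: 4865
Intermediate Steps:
G = -308 (G = -(-77)*(1 - 5) = -(-77)*(-4) = -7*44 = -308)
(13**2 + G)*(-35) = (13**2 - 308)*(-35) = (169 - 308)*(-35) = -139*(-35) = 4865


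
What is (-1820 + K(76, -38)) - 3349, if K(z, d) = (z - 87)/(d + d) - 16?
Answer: -394049/76 ≈ -5184.9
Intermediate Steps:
K(z, d) = -16 + (-87 + z)/(2*d) (K(z, d) = (-87 + z)/((2*d)) - 16 = (-87 + z)*(1/(2*d)) - 16 = (-87 + z)/(2*d) - 16 = -16 + (-87 + z)/(2*d))
(-1820 + K(76, -38)) - 3349 = (-1820 + (1/2)*(-87 + 76 - 32*(-38))/(-38)) - 3349 = (-1820 + (1/2)*(-1/38)*(-87 + 76 + 1216)) - 3349 = (-1820 + (1/2)*(-1/38)*1205) - 3349 = (-1820 - 1205/76) - 3349 = -139525/76 - 3349 = -394049/76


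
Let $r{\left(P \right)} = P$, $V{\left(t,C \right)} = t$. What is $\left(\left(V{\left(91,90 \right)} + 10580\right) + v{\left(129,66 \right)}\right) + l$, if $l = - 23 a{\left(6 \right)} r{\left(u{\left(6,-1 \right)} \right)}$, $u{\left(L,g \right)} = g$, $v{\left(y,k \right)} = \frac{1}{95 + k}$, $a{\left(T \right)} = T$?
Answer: $\frac{1740250}{161} \approx 10809.0$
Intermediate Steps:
$l = 138$ ($l = \left(-23\right) 6 \left(-1\right) = \left(-138\right) \left(-1\right) = 138$)
$\left(\left(V{\left(91,90 \right)} + 10580\right) + v{\left(129,66 \right)}\right) + l = \left(\left(91 + 10580\right) + \frac{1}{95 + 66}\right) + 138 = \left(10671 + \frac{1}{161}\right) + 138 = \frac{1718032}{161} + 138 = \frac{1740250}{161}$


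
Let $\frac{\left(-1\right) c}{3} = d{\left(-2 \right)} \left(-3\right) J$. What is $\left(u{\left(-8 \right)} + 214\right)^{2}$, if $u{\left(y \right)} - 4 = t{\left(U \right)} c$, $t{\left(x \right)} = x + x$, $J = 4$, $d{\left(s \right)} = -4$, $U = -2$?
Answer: $630436$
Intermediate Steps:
$t{\left(x \right)} = 2 x$
$c = -144$ ($c = - 3 \left(-4\right) \left(-3\right) 4 = - 3 \cdot 12 \cdot 4 = \left(-3\right) 48 = -144$)
$u{\left(y \right)} = 580$ ($u{\left(y \right)} = 4 + 2 \left(-2\right) \left(-144\right) = 4 - -576 = 4 + 576 = 580$)
$\left(u{\left(-8 \right)} + 214\right)^{2} = \left(580 + 214\right)^{2} = 794^{2} = 630436$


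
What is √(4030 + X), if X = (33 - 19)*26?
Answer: 13*√26 ≈ 66.287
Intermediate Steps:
X = 364 (X = 14*26 = 364)
√(4030 + X) = √(4030 + 364) = √4394 = 13*√26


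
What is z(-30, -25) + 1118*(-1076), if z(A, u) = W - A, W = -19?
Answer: -1202957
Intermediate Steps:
z(A, u) = -19 - A
z(-30, -25) + 1118*(-1076) = (-19 - 1*(-30)) + 1118*(-1076) = (-19 + 30) - 1202968 = 11 - 1202968 = -1202957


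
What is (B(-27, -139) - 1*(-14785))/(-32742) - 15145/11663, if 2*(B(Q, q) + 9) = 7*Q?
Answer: -12469307/7137756 ≈ -1.7470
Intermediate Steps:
B(Q, q) = -9 + 7*Q/2 (B(Q, q) = -9 + (7*Q)/2 = -9 + 7*Q/2)
(B(-27, -139) - 1*(-14785))/(-32742) - 15145/11663 = ((-9 + (7/2)*(-27)) - 1*(-14785))/(-32742) - 15145/11663 = ((-9 - 189/2) + 14785)*(-1/32742) - 15145*1/11663 = (-207/2 + 14785)*(-1/32742) - 15145/11663 = (29363/2)*(-1/32742) - 15145/11663 = -29363/65484 - 15145/11663 = -12469307/7137756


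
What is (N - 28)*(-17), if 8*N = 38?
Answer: 1581/4 ≈ 395.25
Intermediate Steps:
N = 19/4 (N = (⅛)*38 = 19/4 ≈ 4.7500)
(N - 28)*(-17) = (19/4 - 28)*(-17) = -93/4*(-17) = 1581/4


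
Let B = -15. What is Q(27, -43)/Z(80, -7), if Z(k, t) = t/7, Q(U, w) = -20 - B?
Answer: 5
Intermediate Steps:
Q(U, w) = -5 (Q(U, w) = -20 - 1*(-15) = -20 + 15 = -5)
Z(k, t) = t/7 (Z(k, t) = t*(1/7) = t/7)
Q(27, -43)/Z(80, -7) = -5/((1/7)*(-7)) = -5/(-1) = -5*(-1) = 5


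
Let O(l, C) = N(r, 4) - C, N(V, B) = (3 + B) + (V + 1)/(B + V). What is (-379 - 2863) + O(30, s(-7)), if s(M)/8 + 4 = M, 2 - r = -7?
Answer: -40901/13 ≈ -3146.2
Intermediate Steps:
r = 9 (r = 2 - 1*(-7) = 2 + 7 = 9)
s(M) = -32 + 8*M
N(V, B) = 3 + B + (1 + V)/(B + V) (N(V, B) = (3 + B) + (1 + V)/(B + V) = 3 + B + (1 + V)/(B + V))
O(l, C) = 101/13 - C (O(l, C) = (1 + 4² + 3*4 + 4*9 + 4*9)/(4 + 9) - C = (1 + 16 + 12 + 36 + 36)/13 - C = (1/13)*101 - C = 101/13 - C)
(-379 - 2863) + O(30, s(-7)) = (-379 - 2863) + (101/13 - (-32 + 8*(-7))) = -3242 + (101/13 - (-32 - 56)) = -3242 + (101/13 - 1*(-88)) = -3242 + (101/13 + 88) = -3242 + 1245/13 = -40901/13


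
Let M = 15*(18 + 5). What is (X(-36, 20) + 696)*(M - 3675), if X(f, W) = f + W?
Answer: -2264400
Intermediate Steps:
X(f, W) = W + f
M = 345 (M = 15*23 = 345)
(X(-36, 20) + 696)*(M - 3675) = ((20 - 36) + 696)*(345 - 3675) = (-16 + 696)*(-3330) = 680*(-3330) = -2264400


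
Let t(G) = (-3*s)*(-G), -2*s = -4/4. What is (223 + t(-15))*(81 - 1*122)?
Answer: -16441/2 ≈ -8220.5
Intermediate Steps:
s = ½ (s = -(-2)/4 = -½*(-1) = ½ ≈ 0.50000)
t(G) = 3*G/2 (t(G) = (-3*½)*(-G) = -(-3)*G/2 = 3*G/2)
(223 + t(-15))*(81 - 1*122) = (223 + (3/2)*(-15))*(81 - 1*122) = (223 - 45/2)*(81 - 122) = (401/2)*(-41) = -16441/2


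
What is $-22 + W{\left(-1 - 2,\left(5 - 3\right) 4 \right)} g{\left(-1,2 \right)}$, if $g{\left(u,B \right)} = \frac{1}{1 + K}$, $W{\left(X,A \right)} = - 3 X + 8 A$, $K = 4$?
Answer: $- \frac{37}{5} \approx -7.4$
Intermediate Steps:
$g{\left(u,B \right)} = \frac{1}{5}$ ($g{\left(u,B \right)} = \frac{1}{1 + 4} = \frac{1}{5}$)
$-22 + W{\left(-1 - 2,\left(5 - 3\right) 4 \right)} g{\left(-1,2 \right)} = -22 + \left(- 3 \left(-1 - 2\right) + 8 \left(5 - 3\right) 4\right) \frac{1}{5} = -22 + \left(- 3 \left(-1 - 2\right) + 8 \cdot 2 \cdot 4\right) \frac{1}{5} = -22 + \left(\left(-3\right) \left(-3\right) + 8 \cdot 8\right) \frac{1}{5} = -22 + \left(9 + 64\right) \frac{1}{5} = -22 + 73 \cdot \frac{1}{5} = -22 + \frac{73}{5} = - \frac{37}{5}$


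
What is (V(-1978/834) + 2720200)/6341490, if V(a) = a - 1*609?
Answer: 567034229/1322200665 ≈ 0.42886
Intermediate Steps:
V(a) = -609 + a (V(a) = a - 609 = -609 + a)
(V(-1978/834) + 2720200)/6341490 = ((-609 - 1978/834) + 2720200)/6341490 = ((-609 - 1978*1/834) + 2720200)*(1/6341490) = ((-609 - 989/417) + 2720200)*(1/6341490) = (-254942/417 + 2720200)*(1/6341490) = (1134068458/417)*(1/6341490) = 567034229/1322200665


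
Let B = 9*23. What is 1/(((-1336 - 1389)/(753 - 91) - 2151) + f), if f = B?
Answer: -662/1289653 ≈ -0.00051332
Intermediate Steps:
B = 207
f = 207
1/(((-1336 - 1389)/(753 - 91) - 2151) + f) = 1/(((-1336 - 1389)/(753 - 91) - 2151) + 207) = 1/((-2725/662 - 2151) + 207) = 1/(-1426687/662 + 207) = 1/(-1289653/662) = -662/1289653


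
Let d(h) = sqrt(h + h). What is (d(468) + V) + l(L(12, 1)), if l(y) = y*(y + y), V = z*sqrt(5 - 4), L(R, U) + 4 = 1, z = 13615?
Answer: 13633 + 6*sqrt(26) ≈ 13664.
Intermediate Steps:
d(h) = sqrt(2)*sqrt(h) (d(h) = sqrt(2*h) = sqrt(2)*sqrt(h))
L(R, U) = -3 (L(R, U) = -4 + 1 = -3)
V = 13615 (V = 13615*sqrt(5 - 4) = 13615*sqrt(1) = 13615*1 = 13615)
l(y) = 2*y**2 (l(y) = y*(2*y) = 2*y**2)
(d(468) + V) + l(L(12, 1)) = (sqrt(2)*sqrt(468) + 13615) + 2*(-3)**2 = (sqrt(2)*(6*sqrt(13)) + 13615) + 2*9 = (6*sqrt(26) + 13615) + 18 = (13615 + 6*sqrt(26)) + 18 = 13633 + 6*sqrt(26)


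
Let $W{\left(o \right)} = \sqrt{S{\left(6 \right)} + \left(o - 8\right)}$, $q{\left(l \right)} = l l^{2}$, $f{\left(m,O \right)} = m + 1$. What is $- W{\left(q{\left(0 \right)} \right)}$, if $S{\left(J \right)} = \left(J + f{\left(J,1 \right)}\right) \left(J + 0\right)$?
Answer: $- \sqrt{70} \approx -8.3666$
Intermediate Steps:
$f{\left(m,O \right)} = 1 + m$
$S{\left(J \right)} = J \left(1 + 2 J\right)$ ($S{\left(J \right)} = \left(J + \left(1 + J\right)\right) \left(J + 0\right) = \left(1 + 2 J\right) J = J \left(1 + 2 J\right)$)
$q{\left(l \right)} = l^{3}$
$W{\left(o \right)} = \sqrt{70 + o}$ ($W{\left(o \right)} = \sqrt{6 \left(1 + 2 \cdot 6\right) + \left(o - 8\right)} = \sqrt{6 \left(1 + 12\right) + \left(-8 + o\right)} = \sqrt{6 \cdot 13 + \left(-8 + o\right)} = \sqrt{78 + \left(-8 + o\right)} = \sqrt{70 + o}$)
$- W{\left(q{\left(0 \right)} \right)} = - \sqrt{70 + 0^{3}} = - \sqrt{70 + 0} = - \sqrt{70}$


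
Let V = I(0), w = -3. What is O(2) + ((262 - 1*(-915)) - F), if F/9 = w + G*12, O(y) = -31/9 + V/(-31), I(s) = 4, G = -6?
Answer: 515711/279 ≈ 1848.4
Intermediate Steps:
V = 4
O(y) = -997/279 (O(y) = -31/9 + 4/(-31) = -31*⅑ + 4*(-1/31) = -31/9 - 4/31 = -997/279)
F = -675 (F = 9*(-3 - 6*12) = 9*(-3 - 72) = 9*(-75) = -675)
O(2) + ((262 - 1*(-915)) - F) = -997/279 + ((262 - 1*(-915)) - 1*(-675)) = -997/279 + ((262 + 915) + 675) = -997/279 + (1177 + 675) = -997/279 + 1852 = 515711/279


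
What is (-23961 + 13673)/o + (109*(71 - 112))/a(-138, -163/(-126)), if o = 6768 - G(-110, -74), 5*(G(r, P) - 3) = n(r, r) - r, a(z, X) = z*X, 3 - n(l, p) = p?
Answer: 1480332769/62986949 ≈ 23.502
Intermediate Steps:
n(l, p) = 3 - p
a(z, X) = X*z
G(r, P) = 18/5 - 2*r/5 (G(r, P) = 3 + ((3 - r) - r)/5 = 3 + (3 - 2*r)/5 = 3 + (3/5 - 2*r/5) = 18/5 - 2*r/5)
o = 33602/5 (o = 6768 - (18/5 - 2/5*(-110)) = 6768 - (18/5 + 44) = 6768 - 1*238/5 = 6768 - 238/5 = 33602/5 ≈ 6720.4)
(-23961 + 13673)/o + (109*(71 - 112))/a(-138, -163/(-126)) = (-23961 + 13673)/(33602/5) + (109*(71 - 112))/((-163/(-126)*(-138))) = -10288*5/33602 + (109*(-41))/((-163*(-1/126)*(-138))) = -25720/16801 - 4469/((163/126)*(-138)) = -25720/16801 - 4469/(-3749/21) = -25720/16801 - 4469*(-21/3749) = -25720/16801 + 93849/3749 = 1480332769/62986949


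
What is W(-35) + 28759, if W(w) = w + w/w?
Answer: 28725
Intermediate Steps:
W(w) = 1 + w (W(w) = w + 1 = 1 + w)
W(-35) + 28759 = (1 - 35) + 28759 = -34 + 28759 = 28725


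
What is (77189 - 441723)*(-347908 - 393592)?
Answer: 270301961000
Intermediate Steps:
(77189 - 441723)*(-347908 - 393592) = -364534*(-741500) = 270301961000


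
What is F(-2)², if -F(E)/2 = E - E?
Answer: 0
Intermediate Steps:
F(E) = 0 (F(E) = -2*(E - E) = -2*0 = 0)
F(-2)² = 0² = 0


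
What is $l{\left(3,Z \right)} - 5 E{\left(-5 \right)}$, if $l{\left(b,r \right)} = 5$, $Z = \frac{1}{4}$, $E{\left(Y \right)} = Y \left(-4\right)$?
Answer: $-95$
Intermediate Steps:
$E{\left(Y \right)} = - 4 Y$
$Z = \frac{1}{4} \approx 0.25$
$l{\left(3,Z \right)} - 5 E{\left(-5 \right)} = 5 - 5 \left(\left(-4\right) \left(-5\right)\right) = 5 - 100 = -95$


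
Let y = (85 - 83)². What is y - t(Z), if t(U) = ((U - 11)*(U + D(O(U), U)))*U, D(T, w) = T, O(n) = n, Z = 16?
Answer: -2556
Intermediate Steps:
t(U) = 2*U²*(-11 + U) (t(U) = ((U - 11)*(U + U))*U = ((-11 + U)*(2*U))*U = (2*U*(-11 + U))*U = 2*U²*(-11 + U))
y = 4 (y = 2² = 4)
y - t(Z) = 4 - 2*16²*(-11 + 16) = 4 - 2*256*5 = 4 - 1*2560 = 4 - 2560 = -2556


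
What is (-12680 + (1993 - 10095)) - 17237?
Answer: -38019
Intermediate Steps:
(-12680 + (1993 - 10095)) - 17237 = (-12680 - 8102) - 17237 = -20782 - 17237 = -38019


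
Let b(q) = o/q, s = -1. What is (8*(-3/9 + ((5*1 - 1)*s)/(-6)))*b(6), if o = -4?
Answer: -16/9 ≈ -1.7778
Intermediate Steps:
b(q) = -4/q
(8*(-3/9 + ((5*1 - 1)*s)/(-6)))*b(6) = (8*(-3/9 + ((5*1 - 1)*(-1))/(-6)))*(-4/6) = (8*(-3*1/9 + ((5 - 1)*(-1))*(-1/6)))*(-4*1/6) = (8*(-1/3 + (4*(-1))*(-1/6)))*(-2/3) = (8*(-1/3 - 4*(-1/6)))*(-2/3) = (8*(-1/3 + 2/3))*(-2/3) = (8*(1/3))*(-2/3) = (8/3)*(-2/3) = -16/9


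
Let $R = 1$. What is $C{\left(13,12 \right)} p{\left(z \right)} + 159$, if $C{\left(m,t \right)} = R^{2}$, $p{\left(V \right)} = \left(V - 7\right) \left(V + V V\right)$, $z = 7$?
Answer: $159$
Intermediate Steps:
$p{\left(V \right)} = \left(-7 + V\right) \left(V + V^{2}\right)$
$C{\left(m,t \right)} = 1$ ($C{\left(m,t \right)} = 1^{2} = 1$)
$C{\left(13,12 \right)} p{\left(z \right)} + 159 = 1 \cdot 7 \left(-7 + 7^{2} - 42\right) + 159 = 1 \cdot 7 \left(-7 + 49 - 42\right) + 159 = 1 \cdot 7 \cdot 0 + 159 = 1 \cdot 0 + 159 = 0 + 159 = 159$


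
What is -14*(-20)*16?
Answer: 4480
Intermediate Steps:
-14*(-20)*16 = 280*16 = 4480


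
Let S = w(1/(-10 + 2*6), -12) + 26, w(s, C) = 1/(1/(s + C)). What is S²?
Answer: 841/4 ≈ 210.25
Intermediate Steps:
w(s, C) = C + s (w(s, C) = 1/(1/(C + s)) = C + s)
S = 29/2 (S = (-12 + 1/(-10 + 2*6)) + 26 = (-12 + 1/(-10 + 12)) + 26 = (-12 + 1/2) + 26 = (-12 + ½) + 26 = -23/2 + 26 = 29/2 ≈ 14.500)
S² = (29/2)² = 841/4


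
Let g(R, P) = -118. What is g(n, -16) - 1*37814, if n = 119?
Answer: -37932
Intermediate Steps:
g(n, -16) - 1*37814 = -118 - 1*37814 = -118 - 37814 = -37932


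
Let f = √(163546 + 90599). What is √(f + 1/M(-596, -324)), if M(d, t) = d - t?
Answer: √(-17 + 4624*√254145)/68 ≈ 22.453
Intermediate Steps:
f = √254145 ≈ 504.13
√(f + 1/M(-596, -324)) = √(√254145 + 1/(-596 - 1*(-324))) = √(√254145 + 1/(-596 + 324)) = √(√254145 + 1/(-272)) = √(√254145 - 1/272) = √(-1/272 + √254145)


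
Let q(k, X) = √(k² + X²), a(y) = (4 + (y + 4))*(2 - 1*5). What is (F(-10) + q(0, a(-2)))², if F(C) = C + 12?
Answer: 400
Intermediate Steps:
F(C) = 12 + C
a(y) = -24 - 3*y (a(y) = (4 + (4 + y))*(2 - 5) = (8 + y)*(-3) = -24 - 3*y)
q(k, X) = √(X² + k²)
(F(-10) + q(0, a(-2)))² = ((12 - 10) + √((-24 - 3*(-2))² + 0²))² = (2 + √((-24 + 6)² + 0))² = (2 + √((-18)² + 0))² = (2 + √(324 + 0))² = (2 + √324)² = (2 + 18)² = 20² = 400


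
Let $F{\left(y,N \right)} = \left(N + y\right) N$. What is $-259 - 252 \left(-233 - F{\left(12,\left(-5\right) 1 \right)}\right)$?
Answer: $49637$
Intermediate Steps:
$F{\left(y,N \right)} = N \left(N + y\right)$
$-259 - 252 \left(-233 - F{\left(12,\left(-5\right) 1 \right)}\right) = -259 - 252 \left(-233 - \left(-5\right) 1 \left(\left(-5\right) 1 + 12\right)\right) = -259 - 252 \left(-233 - - 5 \left(-5 + 12\right)\right) = -259 - 252 \left(-233 - \left(-5\right) 7\right) = -259 - 252 \left(-233 - -35\right) = -259 - 252 \left(-233 + 35\right) = -259 - -49896 = -259 + 49896 = 49637$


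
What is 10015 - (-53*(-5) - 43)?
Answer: 9793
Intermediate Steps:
10015 - (-53*(-5) - 43) = 10015 - (265 - 43) = 10015 - 1*222 = 10015 - 222 = 9793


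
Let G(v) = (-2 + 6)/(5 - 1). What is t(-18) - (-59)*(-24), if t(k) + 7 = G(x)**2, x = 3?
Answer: -1422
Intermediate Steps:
G(v) = 1 (G(v) = 4/4 = 4*(1/4) = 1)
t(k) = -6 (t(k) = -7 + 1**2 = -7 + 1 = -6)
t(-18) - (-59)*(-24) = -6 - (-59)*(-24) = -6 - 59*24 = -6 - 1416 = -1422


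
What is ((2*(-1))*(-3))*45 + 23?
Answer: 293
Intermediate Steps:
((2*(-1))*(-3))*45 + 23 = -2*(-3)*45 + 23 = 6*45 + 23 = 270 + 23 = 293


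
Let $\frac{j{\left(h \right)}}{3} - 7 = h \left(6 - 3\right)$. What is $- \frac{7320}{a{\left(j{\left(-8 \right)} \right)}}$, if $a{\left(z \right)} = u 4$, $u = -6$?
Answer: $305$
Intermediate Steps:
$j{\left(h \right)} = 21 + 9 h$ ($j{\left(h \right)} = 21 + 3 h \left(6 - 3\right) = 21 + 3 h 3 = 21 + 3 \cdot 3 h = 21 + 9 h$)
$a{\left(z \right)} = -24$ ($a{\left(z \right)} = \left(-6\right) 4 = -24$)
$- \frac{7320}{a{\left(j{\left(-8 \right)} \right)}} = - \frac{7320}{-24} = \left(-7320\right) \left(- \frac{1}{24}\right) = 305$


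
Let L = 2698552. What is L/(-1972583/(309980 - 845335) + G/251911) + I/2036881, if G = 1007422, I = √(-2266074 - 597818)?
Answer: 363931616287689560/1036243760923 + 2*I*√715973/2036881 ≈ 3.512e+5 + 0.00083083*I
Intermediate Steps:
I = 2*I*√715973 (I = √(-2863892) = 2*I*√715973 ≈ 1692.3*I)
L/(-1972583/(309980 - 845335) + G/251911) + I/2036881 = 2698552/(-1972583/(309980 - 845335) + 1007422/251911) + (2*I*√715973)/2036881 = 2698552/(-1972583/(-535355) + 1007422*(1/251911)) + (2*I*√715973)*(1/2036881) = 2698552/(-1972583*(-1/535355) + 1007422/251911) + 2*I*√715973/2036881 = 2698552/(1972583/535355 + 1007422/251911) + 2*I*√715973/2036881 = 2698552/(1036243760923/134861813405) + 2*I*√715973/2036881 = 2698552*(134861813405/1036243760923) + 2*I*√715973/2036881 = 363931616287689560/1036243760923 + 2*I*√715973/2036881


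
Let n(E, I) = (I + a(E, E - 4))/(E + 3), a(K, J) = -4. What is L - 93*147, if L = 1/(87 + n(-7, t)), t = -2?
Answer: -2419765/177 ≈ -13671.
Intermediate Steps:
n(E, I) = (-4 + I)/(3 + E) (n(E, I) = (I - 4)/(E + 3) = (-4 + I)/(3 + E))
L = 2/177 (L = 1/(87 + (-4 - 2)/(3 - 7)) = 1/(87 - 6/(-4)) = 1/(87 - ¼*(-6)) = 1/(87 + 3/2) = 1/(177/2) = 2/177 ≈ 0.011299)
L - 93*147 = 2/177 - 93*147 = 2/177 - 13671 = -2419765/177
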